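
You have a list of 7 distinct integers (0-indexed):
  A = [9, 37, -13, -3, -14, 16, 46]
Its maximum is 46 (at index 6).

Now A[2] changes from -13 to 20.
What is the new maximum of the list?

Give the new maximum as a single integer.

Answer: 46

Derivation:
Old max = 46 (at index 6)
Change: A[2] -13 -> 20
Changed element was NOT the old max.
  New max = max(old_max, new_val) = max(46, 20) = 46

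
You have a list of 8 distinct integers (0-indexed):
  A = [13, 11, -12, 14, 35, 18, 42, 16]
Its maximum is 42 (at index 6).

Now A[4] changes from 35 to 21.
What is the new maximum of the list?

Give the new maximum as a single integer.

Old max = 42 (at index 6)
Change: A[4] 35 -> 21
Changed element was NOT the old max.
  New max = max(old_max, new_val) = max(42, 21) = 42

Answer: 42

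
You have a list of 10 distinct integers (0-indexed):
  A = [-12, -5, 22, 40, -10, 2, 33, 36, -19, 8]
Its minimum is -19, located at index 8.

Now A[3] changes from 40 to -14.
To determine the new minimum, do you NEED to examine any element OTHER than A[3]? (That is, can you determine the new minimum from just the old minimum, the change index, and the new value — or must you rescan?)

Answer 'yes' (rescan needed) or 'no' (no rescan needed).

Old min = -19 at index 8
Change at index 3: 40 -> -14
Index 3 was NOT the min. New min = min(-19, -14). No rescan of other elements needed.
Needs rescan: no

Answer: no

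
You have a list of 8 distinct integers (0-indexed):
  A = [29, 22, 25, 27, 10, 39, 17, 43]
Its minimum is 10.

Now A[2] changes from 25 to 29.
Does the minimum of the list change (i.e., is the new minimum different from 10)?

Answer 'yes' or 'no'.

Answer: no

Derivation:
Old min = 10
Change: A[2] 25 -> 29
Changed element was NOT the min; min changes only if 29 < 10.
New min = 10; changed? no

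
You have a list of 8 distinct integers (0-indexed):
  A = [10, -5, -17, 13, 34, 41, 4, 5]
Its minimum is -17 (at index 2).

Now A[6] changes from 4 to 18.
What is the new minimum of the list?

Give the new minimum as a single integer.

Answer: -17

Derivation:
Old min = -17 (at index 2)
Change: A[6] 4 -> 18
Changed element was NOT the old min.
  New min = min(old_min, new_val) = min(-17, 18) = -17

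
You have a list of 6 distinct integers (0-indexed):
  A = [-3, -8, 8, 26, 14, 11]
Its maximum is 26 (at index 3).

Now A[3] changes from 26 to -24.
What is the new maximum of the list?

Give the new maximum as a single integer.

Old max = 26 (at index 3)
Change: A[3] 26 -> -24
Changed element WAS the max -> may need rescan.
  Max of remaining elements: 14
  New max = max(-24, 14) = 14

Answer: 14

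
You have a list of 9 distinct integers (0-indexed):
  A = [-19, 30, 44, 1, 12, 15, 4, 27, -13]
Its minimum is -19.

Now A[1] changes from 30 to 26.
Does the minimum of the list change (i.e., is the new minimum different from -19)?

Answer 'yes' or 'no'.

Old min = -19
Change: A[1] 30 -> 26
Changed element was NOT the min; min changes only if 26 < -19.
New min = -19; changed? no

Answer: no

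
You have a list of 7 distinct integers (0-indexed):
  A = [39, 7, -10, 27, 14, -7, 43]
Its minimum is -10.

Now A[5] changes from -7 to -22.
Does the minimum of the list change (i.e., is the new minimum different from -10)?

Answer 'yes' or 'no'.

Answer: yes

Derivation:
Old min = -10
Change: A[5] -7 -> -22
Changed element was NOT the min; min changes only if -22 < -10.
New min = -22; changed? yes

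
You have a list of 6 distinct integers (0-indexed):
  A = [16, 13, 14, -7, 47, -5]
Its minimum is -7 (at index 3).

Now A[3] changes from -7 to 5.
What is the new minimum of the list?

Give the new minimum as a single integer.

Old min = -7 (at index 3)
Change: A[3] -7 -> 5
Changed element WAS the min. Need to check: is 5 still <= all others?
  Min of remaining elements: -5
  New min = min(5, -5) = -5

Answer: -5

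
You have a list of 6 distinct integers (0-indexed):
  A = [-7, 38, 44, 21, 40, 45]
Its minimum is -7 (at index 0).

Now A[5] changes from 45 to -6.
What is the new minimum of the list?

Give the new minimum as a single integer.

Old min = -7 (at index 0)
Change: A[5] 45 -> -6
Changed element was NOT the old min.
  New min = min(old_min, new_val) = min(-7, -6) = -7

Answer: -7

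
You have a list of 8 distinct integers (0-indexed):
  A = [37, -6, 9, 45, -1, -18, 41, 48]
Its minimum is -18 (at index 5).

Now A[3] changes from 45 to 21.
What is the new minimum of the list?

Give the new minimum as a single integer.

Old min = -18 (at index 5)
Change: A[3] 45 -> 21
Changed element was NOT the old min.
  New min = min(old_min, new_val) = min(-18, 21) = -18

Answer: -18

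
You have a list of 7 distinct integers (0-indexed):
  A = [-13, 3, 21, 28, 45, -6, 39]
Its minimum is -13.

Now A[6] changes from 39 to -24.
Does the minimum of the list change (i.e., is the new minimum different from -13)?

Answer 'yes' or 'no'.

Old min = -13
Change: A[6] 39 -> -24
Changed element was NOT the min; min changes only if -24 < -13.
New min = -24; changed? yes

Answer: yes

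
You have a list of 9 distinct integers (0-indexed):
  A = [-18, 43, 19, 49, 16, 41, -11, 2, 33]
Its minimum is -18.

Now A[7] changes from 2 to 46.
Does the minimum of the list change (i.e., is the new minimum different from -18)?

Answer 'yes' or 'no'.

Old min = -18
Change: A[7] 2 -> 46
Changed element was NOT the min; min changes only if 46 < -18.
New min = -18; changed? no

Answer: no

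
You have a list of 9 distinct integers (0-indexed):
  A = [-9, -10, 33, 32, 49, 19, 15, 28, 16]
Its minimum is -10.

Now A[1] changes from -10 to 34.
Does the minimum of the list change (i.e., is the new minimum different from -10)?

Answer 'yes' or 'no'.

Answer: yes

Derivation:
Old min = -10
Change: A[1] -10 -> 34
Changed element was the min; new min must be rechecked.
New min = -9; changed? yes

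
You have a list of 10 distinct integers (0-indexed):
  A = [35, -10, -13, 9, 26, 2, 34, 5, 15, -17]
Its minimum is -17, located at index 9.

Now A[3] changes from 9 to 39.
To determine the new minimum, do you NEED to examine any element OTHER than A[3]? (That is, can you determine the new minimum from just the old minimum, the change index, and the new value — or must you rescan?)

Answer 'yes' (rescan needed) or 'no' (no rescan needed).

Old min = -17 at index 9
Change at index 3: 9 -> 39
Index 3 was NOT the min. New min = min(-17, 39). No rescan of other elements needed.
Needs rescan: no

Answer: no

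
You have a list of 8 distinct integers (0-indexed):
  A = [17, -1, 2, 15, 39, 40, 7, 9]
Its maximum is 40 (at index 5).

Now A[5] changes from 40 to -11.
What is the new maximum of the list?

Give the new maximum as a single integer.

Answer: 39

Derivation:
Old max = 40 (at index 5)
Change: A[5] 40 -> -11
Changed element WAS the max -> may need rescan.
  Max of remaining elements: 39
  New max = max(-11, 39) = 39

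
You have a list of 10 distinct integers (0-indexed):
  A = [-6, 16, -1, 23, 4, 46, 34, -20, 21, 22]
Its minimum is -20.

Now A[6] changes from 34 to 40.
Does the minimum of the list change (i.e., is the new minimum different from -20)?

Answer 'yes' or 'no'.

Answer: no

Derivation:
Old min = -20
Change: A[6] 34 -> 40
Changed element was NOT the min; min changes only if 40 < -20.
New min = -20; changed? no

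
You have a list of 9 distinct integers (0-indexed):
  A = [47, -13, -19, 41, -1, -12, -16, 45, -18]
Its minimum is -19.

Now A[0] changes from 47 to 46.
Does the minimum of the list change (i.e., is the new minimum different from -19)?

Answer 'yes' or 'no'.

Answer: no

Derivation:
Old min = -19
Change: A[0] 47 -> 46
Changed element was NOT the min; min changes only if 46 < -19.
New min = -19; changed? no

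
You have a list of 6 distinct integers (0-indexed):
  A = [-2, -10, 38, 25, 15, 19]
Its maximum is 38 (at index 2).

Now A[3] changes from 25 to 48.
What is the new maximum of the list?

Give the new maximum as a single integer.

Old max = 38 (at index 2)
Change: A[3] 25 -> 48
Changed element was NOT the old max.
  New max = max(old_max, new_val) = max(38, 48) = 48

Answer: 48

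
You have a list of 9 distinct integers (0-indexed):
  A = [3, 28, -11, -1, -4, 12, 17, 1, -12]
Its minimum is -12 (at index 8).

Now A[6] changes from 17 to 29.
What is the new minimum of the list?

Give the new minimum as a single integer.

Old min = -12 (at index 8)
Change: A[6] 17 -> 29
Changed element was NOT the old min.
  New min = min(old_min, new_val) = min(-12, 29) = -12

Answer: -12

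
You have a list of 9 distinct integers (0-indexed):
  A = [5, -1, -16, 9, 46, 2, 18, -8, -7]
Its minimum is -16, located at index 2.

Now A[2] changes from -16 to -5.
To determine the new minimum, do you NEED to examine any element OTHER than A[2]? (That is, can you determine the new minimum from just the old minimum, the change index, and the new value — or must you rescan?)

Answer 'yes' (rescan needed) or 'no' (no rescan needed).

Old min = -16 at index 2
Change at index 2: -16 -> -5
Index 2 WAS the min and new value -5 > old min -16. Must rescan other elements to find the new min.
Needs rescan: yes

Answer: yes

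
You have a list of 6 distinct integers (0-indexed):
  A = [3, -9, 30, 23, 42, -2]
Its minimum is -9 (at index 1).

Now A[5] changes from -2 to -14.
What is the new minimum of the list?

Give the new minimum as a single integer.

Old min = -9 (at index 1)
Change: A[5] -2 -> -14
Changed element was NOT the old min.
  New min = min(old_min, new_val) = min(-9, -14) = -14

Answer: -14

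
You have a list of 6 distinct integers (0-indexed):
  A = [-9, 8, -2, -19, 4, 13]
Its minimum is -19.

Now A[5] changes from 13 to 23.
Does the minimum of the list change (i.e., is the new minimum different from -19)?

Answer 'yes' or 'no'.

Answer: no

Derivation:
Old min = -19
Change: A[5] 13 -> 23
Changed element was NOT the min; min changes only if 23 < -19.
New min = -19; changed? no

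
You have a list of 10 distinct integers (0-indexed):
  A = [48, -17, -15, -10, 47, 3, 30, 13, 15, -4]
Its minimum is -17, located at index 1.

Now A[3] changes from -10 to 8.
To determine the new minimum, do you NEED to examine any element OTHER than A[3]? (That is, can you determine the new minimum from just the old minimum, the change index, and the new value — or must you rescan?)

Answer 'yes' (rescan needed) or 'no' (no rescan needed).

Old min = -17 at index 1
Change at index 3: -10 -> 8
Index 3 was NOT the min. New min = min(-17, 8). No rescan of other elements needed.
Needs rescan: no

Answer: no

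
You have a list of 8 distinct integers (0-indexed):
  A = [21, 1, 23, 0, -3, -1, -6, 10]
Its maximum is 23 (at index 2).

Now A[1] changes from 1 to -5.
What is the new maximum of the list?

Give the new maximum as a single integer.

Old max = 23 (at index 2)
Change: A[1] 1 -> -5
Changed element was NOT the old max.
  New max = max(old_max, new_val) = max(23, -5) = 23

Answer: 23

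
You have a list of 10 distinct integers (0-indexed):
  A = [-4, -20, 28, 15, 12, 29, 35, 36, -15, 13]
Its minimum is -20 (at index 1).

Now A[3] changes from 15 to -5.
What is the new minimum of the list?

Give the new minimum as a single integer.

Old min = -20 (at index 1)
Change: A[3] 15 -> -5
Changed element was NOT the old min.
  New min = min(old_min, new_val) = min(-20, -5) = -20

Answer: -20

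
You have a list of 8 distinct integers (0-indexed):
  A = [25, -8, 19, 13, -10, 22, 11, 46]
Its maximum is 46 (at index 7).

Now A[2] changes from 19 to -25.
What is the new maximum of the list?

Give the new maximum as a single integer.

Answer: 46

Derivation:
Old max = 46 (at index 7)
Change: A[2] 19 -> -25
Changed element was NOT the old max.
  New max = max(old_max, new_val) = max(46, -25) = 46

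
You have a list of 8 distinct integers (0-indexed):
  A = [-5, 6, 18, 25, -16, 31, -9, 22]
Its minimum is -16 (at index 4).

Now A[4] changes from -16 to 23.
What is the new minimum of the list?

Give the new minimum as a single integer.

Old min = -16 (at index 4)
Change: A[4] -16 -> 23
Changed element WAS the min. Need to check: is 23 still <= all others?
  Min of remaining elements: -9
  New min = min(23, -9) = -9

Answer: -9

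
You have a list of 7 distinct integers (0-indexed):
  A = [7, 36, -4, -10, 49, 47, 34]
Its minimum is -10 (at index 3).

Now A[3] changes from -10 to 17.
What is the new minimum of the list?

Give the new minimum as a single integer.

Answer: -4

Derivation:
Old min = -10 (at index 3)
Change: A[3] -10 -> 17
Changed element WAS the min. Need to check: is 17 still <= all others?
  Min of remaining elements: -4
  New min = min(17, -4) = -4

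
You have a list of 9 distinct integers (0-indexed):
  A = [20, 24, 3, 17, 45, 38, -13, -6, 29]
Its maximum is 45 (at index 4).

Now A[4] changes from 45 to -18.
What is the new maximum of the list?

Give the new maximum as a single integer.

Answer: 38

Derivation:
Old max = 45 (at index 4)
Change: A[4] 45 -> -18
Changed element WAS the max -> may need rescan.
  Max of remaining elements: 38
  New max = max(-18, 38) = 38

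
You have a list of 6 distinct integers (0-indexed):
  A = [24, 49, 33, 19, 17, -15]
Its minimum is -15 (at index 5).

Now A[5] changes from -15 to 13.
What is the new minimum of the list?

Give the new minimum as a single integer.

Answer: 13

Derivation:
Old min = -15 (at index 5)
Change: A[5] -15 -> 13
Changed element WAS the min. Need to check: is 13 still <= all others?
  Min of remaining elements: 17
  New min = min(13, 17) = 13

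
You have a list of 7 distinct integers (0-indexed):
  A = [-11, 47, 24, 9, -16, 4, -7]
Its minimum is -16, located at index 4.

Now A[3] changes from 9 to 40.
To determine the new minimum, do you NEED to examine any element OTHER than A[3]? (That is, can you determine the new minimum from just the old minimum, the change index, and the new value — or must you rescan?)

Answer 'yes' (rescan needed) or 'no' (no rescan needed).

Old min = -16 at index 4
Change at index 3: 9 -> 40
Index 3 was NOT the min. New min = min(-16, 40). No rescan of other elements needed.
Needs rescan: no

Answer: no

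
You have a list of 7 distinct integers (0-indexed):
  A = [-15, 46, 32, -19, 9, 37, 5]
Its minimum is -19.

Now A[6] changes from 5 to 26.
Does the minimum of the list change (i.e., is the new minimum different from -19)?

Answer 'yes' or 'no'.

Answer: no

Derivation:
Old min = -19
Change: A[6] 5 -> 26
Changed element was NOT the min; min changes only if 26 < -19.
New min = -19; changed? no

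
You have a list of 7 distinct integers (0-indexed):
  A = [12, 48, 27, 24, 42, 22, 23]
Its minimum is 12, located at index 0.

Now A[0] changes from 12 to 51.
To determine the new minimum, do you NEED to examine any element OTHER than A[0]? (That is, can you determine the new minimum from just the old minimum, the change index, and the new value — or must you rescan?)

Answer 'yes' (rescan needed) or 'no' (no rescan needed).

Answer: yes

Derivation:
Old min = 12 at index 0
Change at index 0: 12 -> 51
Index 0 WAS the min and new value 51 > old min 12. Must rescan other elements to find the new min.
Needs rescan: yes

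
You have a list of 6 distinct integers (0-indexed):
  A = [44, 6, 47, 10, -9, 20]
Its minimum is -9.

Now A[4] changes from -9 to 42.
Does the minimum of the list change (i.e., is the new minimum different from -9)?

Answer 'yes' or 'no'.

Answer: yes

Derivation:
Old min = -9
Change: A[4] -9 -> 42
Changed element was the min; new min must be rechecked.
New min = 6; changed? yes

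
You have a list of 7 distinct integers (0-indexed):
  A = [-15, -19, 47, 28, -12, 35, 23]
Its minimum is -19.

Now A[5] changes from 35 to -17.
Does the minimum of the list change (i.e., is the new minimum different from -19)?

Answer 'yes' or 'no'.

Old min = -19
Change: A[5] 35 -> -17
Changed element was NOT the min; min changes only if -17 < -19.
New min = -19; changed? no

Answer: no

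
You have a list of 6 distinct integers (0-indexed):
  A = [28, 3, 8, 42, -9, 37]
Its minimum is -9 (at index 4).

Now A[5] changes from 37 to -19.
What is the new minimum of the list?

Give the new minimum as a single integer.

Answer: -19

Derivation:
Old min = -9 (at index 4)
Change: A[5] 37 -> -19
Changed element was NOT the old min.
  New min = min(old_min, new_val) = min(-9, -19) = -19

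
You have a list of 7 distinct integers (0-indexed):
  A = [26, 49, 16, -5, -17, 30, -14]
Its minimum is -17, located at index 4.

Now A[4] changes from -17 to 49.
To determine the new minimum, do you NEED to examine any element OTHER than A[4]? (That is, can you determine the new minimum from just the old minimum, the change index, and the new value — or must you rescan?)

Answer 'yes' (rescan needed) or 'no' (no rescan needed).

Answer: yes

Derivation:
Old min = -17 at index 4
Change at index 4: -17 -> 49
Index 4 WAS the min and new value 49 > old min -17. Must rescan other elements to find the new min.
Needs rescan: yes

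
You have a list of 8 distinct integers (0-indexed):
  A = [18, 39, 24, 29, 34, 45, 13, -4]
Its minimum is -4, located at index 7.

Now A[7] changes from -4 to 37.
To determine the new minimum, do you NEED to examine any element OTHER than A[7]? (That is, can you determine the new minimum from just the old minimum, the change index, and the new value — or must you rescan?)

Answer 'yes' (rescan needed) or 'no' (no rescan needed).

Answer: yes

Derivation:
Old min = -4 at index 7
Change at index 7: -4 -> 37
Index 7 WAS the min and new value 37 > old min -4. Must rescan other elements to find the new min.
Needs rescan: yes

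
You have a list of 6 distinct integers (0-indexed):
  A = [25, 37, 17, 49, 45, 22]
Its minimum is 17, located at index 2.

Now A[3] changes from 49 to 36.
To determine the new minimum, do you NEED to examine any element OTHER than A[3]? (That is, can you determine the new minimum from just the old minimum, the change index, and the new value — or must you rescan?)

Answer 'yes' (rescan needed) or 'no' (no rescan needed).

Answer: no

Derivation:
Old min = 17 at index 2
Change at index 3: 49 -> 36
Index 3 was NOT the min. New min = min(17, 36). No rescan of other elements needed.
Needs rescan: no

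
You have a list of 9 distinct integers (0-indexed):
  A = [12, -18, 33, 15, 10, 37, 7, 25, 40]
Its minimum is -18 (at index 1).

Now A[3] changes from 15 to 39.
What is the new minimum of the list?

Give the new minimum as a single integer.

Old min = -18 (at index 1)
Change: A[3] 15 -> 39
Changed element was NOT the old min.
  New min = min(old_min, new_val) = min(-18, 39) = -18

Answer: -18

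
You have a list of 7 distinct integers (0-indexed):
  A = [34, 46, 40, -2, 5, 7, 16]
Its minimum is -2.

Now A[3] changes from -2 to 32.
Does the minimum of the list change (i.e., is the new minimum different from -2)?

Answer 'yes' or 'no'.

Answer: yes

Derivation:
Old min = -2
Change: A[3] -2 -> 32
Changed element was the min; new min must be rechecked.
New min = 5; changed? yes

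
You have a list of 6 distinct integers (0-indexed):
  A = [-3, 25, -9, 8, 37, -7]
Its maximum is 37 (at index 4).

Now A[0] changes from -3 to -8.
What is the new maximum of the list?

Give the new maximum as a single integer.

Answer: 37

Derivation:
Old max = 37 (at index 4)
Change: A[0] -3 -> -8
Changed element was NOT the old max.
  New max = max(old_max, new_val) = max(37, -8) = 37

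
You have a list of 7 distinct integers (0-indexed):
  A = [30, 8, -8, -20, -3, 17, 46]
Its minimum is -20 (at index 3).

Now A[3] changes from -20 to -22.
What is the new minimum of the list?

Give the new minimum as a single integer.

Answer: -22

Derivation:
Old min = -20 (at index 3)
Change: A[3] -20 -> -22
Changed element WAS the min. Need to check: is -22 still <= all others?
  Min of remaining elements: -8
  New min = min(-22, -8) = -22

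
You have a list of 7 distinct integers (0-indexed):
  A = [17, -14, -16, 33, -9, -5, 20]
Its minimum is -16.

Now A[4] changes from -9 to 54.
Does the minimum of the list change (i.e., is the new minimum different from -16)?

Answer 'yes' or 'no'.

Old min = -16
Change: A[4] -9 -> 54
Changed element was NOT the min; min changes only if 54 < -16.
New min = -16; changed? no

Answer: no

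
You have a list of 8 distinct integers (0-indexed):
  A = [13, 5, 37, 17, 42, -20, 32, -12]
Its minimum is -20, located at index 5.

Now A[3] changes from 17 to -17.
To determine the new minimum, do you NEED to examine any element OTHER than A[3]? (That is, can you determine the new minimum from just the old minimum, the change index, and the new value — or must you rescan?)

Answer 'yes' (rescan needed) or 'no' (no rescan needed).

Answer: no

Derivation:
Old min = -20 at index 5
Change at index 3: 17 -> -17
Index 3 was NOT the min. New min = min(-20, -17). No rescan of other elements needed.
Needs rescan: no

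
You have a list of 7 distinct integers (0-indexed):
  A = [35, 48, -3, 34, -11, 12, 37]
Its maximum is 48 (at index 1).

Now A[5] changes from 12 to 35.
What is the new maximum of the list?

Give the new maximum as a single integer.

Old max = 48 (at index 1)
Change: A[5] 12 -> 35
Changed element was NOT the old max.
  New max = max(old_max, new_val) = max(48, 35) = 48

Answer: 48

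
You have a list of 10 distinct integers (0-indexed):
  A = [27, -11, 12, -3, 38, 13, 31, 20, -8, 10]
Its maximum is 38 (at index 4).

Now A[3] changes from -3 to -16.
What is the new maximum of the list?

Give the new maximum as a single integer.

Answer: 38

Derivation:
Old max = 38 (at index 4)
Change: A[3] -3 -> -16
Changed element was NOT the old max.
  New max = max(old_max, new_val) = max(38, -16) = 38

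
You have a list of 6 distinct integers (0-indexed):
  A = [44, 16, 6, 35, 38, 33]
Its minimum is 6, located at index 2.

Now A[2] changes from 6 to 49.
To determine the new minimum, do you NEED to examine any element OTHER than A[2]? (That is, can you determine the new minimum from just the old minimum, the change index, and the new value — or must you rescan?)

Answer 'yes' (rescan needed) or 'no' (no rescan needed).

Old min = 6 at index 2
Change at index 2: 6 -> 49
Index 2 WAS the min and new value 49 > old min 6. Must rescan other elements to find the new min.
Needs rescan: yes

Answer: yes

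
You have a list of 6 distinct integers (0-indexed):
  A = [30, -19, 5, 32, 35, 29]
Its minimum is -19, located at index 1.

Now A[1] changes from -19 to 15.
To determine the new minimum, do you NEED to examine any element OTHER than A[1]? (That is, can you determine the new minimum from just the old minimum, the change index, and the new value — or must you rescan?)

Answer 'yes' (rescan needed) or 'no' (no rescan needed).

Answer: yes

Derivation:
Old min = -19 at index 1
Change at index 1: -19 -> 15
Index 1 WAS the min and new value 15 > old min -19. Must rescan other elements to find the new min.
Needs rescan: yes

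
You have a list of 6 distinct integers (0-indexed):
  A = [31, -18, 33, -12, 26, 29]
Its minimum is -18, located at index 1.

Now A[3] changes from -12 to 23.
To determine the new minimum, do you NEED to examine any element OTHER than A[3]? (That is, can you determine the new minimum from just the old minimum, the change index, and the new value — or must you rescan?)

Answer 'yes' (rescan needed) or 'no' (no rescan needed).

Answer: no

Derivation:
Old min = -18 at index 1
Change at index 3: -12 -> 23
Index 3 was NOT the min. New min = min(-18, 23). No rescan of other elements needed.
Needs rescan: no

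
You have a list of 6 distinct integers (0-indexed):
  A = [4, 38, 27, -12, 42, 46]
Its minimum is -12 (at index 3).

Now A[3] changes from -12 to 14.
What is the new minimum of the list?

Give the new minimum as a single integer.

Old min = -12 (at index 3)
Change: A[3] -12 -> 14
Changed element WAS the min. Need to check: is 14 still <= all others?
  Min of remaining elements: 4
  New min = min(14, 4) = 4

Answer: 4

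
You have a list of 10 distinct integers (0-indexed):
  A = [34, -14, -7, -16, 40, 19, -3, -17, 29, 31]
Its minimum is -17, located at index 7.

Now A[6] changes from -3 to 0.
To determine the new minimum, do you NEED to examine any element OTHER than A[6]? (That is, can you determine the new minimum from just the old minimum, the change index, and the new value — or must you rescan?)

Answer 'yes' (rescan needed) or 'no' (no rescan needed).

Answer: no

Derivation:
Old min = -17 at index 7
Change at index 6: -3 -> 0
Index 6 was NOT the min. New min = min(-17, 0). No rescan of other elements needed.
Needs rescan: no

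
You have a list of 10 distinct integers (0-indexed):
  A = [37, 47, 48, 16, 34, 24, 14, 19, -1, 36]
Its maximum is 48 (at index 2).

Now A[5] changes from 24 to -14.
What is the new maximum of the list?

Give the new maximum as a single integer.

Old max = 48 (at index 2)
Change: A[5] 24 -> -14
Changed element was NOT the old max.
  New max = max(old_max, new_val) = max(48, -14) = 48

Answer: 48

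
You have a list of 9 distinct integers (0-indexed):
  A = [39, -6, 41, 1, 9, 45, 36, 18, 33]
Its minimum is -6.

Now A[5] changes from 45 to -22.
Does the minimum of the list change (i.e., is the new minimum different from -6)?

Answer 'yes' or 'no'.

Answer: yes

Derivation:
Old min = -6
Change: A[5] 45 -> -22
Changed element was NOT the min; min changes only if -22 < -6.
New min = -22; changed? yes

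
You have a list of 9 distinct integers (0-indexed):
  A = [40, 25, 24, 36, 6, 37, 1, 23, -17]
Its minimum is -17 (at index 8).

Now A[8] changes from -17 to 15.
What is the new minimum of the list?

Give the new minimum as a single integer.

Old min = -17 (at index 8)
Change: A[8] -17 -> 15
Changed element WAS the min. Need to check: is 15 still <= all others?
  Min of remaining elements: 1
  New min = min(15, 1) = 1

Answer: 1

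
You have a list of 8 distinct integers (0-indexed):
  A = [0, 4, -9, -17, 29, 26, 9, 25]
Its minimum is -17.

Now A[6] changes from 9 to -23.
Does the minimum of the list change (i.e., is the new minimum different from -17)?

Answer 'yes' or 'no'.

Old min = -17
Change: A[6] 9 -> -23
Changed element was NOT the min; min changes only if -23 < -17.
New min = -23; changed? yes

Answer: yes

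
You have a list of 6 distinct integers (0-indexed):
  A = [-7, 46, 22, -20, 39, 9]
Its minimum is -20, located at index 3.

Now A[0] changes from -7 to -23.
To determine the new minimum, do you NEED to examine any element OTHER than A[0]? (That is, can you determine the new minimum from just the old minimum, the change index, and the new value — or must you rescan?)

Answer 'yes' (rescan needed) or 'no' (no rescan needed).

Old min = -20 at index 3
Change at index 0: -7 -> -23
Index 0 was NOT the min. New min = min(-20, -23). No rescan of other elements needed.
Needs rescan: no

Answer: no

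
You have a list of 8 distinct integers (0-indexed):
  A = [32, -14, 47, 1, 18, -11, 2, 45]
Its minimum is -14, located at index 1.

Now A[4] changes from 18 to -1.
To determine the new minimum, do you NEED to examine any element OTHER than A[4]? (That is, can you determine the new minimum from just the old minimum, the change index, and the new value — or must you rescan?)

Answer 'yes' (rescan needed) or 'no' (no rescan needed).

Answer: no

Derivation:
Old min = -14 at index 1
Change at index 4: 18 -> -1
Index 4 was NOT the min. New min = min(-14, -1). No rescan of other elements needed.
Needs rescan: no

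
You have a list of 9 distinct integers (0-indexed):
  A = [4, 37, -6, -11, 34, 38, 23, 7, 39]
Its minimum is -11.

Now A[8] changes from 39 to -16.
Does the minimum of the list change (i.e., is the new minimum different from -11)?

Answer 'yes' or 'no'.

Answer: yes

Derivation:
Old min = -11
Change: A[8] 39 -> -16
Changed element was NOT the min; min changes only if -16 < -11.
New min = -16; changed? yes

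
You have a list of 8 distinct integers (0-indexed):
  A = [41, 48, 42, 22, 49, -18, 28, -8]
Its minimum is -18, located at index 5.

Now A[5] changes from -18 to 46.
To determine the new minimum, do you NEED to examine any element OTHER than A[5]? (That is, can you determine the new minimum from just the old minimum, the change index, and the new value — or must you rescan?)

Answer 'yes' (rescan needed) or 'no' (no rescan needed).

Old min = -18 at index 5
Change at index 5: -18 -> 46
Index 5 WAS the min and new value 46 > old min -18. Must rescan other elements to find the new min.
Needs rescan: yes

Answer: yes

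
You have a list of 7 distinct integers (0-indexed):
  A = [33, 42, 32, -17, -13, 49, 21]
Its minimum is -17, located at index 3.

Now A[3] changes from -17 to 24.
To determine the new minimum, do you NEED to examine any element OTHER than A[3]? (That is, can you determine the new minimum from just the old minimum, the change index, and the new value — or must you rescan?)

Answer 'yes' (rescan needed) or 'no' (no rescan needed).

Old min = -17 at index 3
Change at index 3: -17 -> 24
Index 3 WAS the min and new value 24 > old min -17. Must rescan other elements to find the new min.
Needs rescan: yes

Answer: yes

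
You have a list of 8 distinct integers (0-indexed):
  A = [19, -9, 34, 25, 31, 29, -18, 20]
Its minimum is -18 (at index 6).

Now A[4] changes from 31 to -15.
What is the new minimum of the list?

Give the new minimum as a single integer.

Answer: -18

Derivation:
Old min = -18 (at index 6)
Change: A[4] 31 -> -15
Changed element was NOT the old min.
  New min = min(old_min, new_val) = min(-18, -15) = -18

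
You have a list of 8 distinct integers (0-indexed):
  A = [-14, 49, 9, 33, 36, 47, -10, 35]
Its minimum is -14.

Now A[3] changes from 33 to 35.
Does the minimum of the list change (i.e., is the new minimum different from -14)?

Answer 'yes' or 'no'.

Answer: no

Derivation:
Old min = -14
Change: A[3] 33 -> 35
Changed element was NOT the min; min changes only if 35 < -14.
New min = -14; changed? no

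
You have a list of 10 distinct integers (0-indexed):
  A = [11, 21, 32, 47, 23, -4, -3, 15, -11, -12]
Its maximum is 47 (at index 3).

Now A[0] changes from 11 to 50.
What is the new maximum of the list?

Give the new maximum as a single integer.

Old max = 47 (at index 3)
Change: A[0] 11 -> 50
Changed element was NOT the old max.
  New max = max(old_max, new_val) = max(47, 50) = 50

Answer: 50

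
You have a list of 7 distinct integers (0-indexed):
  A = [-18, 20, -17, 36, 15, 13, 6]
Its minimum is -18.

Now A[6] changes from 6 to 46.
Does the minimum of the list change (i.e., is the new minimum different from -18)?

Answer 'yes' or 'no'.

Old min = -18
Change: A[6] 6 -> 46
Changed element was NOT the min; min changes only if 46 < -18.
New min = -18; changed? no

Answer: no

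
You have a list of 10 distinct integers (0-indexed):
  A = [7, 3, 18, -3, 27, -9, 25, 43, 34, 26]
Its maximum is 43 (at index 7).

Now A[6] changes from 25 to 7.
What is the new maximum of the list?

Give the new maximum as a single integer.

Old max = 43 (at index 7)
Change: A[6] 25 -> 7
Changed element was NOT the old max.
  New max = max(old_max, new_val) = max(43, 7) = 43

Answer: 43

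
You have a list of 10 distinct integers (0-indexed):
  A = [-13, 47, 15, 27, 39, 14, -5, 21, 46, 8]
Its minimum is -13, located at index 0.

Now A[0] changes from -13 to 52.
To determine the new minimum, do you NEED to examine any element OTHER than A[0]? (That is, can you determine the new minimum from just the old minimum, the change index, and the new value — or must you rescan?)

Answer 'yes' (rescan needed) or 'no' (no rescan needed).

Answer: yes

Derivation:
Old min = -13 at index 0
Change at index 0: -13 -> 52
Index 0 WAS the min and new value 52 > old min -13. Must rescan other elements to find the new min.
Needs rescan: yes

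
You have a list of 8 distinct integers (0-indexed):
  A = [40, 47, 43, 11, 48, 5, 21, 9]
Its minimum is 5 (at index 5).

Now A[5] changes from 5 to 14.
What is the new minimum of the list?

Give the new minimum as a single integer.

Answer: 9

Derivation:
Old min = 5 (at index 5)
Change: A[5] 5 -> 14
Changed element WAS the min. Need to check: is 14 still <= all others?
  Min of remaining elements: 9
  New min = min(14, 9) = 9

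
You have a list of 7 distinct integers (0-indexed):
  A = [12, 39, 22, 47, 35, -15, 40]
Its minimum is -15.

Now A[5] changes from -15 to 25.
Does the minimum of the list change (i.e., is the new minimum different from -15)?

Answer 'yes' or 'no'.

Answer: yes

Derivation:
Old min = -15
Change: A[5] -15 -> 25
Changed element was the min; new min must be rechecked.
New min = 12; changed? yes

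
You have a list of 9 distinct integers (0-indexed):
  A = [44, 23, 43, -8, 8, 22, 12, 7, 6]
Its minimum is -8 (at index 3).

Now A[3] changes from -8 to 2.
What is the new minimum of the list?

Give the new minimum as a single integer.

Old min = -8 (at index 3)
Change: A[3] -8 -> 2
Changed element WAS the min. Need to check: is 2 still <= all others?
  Min of remaining elements: 6
  New min = min(2, 6) = 2

Answer: 2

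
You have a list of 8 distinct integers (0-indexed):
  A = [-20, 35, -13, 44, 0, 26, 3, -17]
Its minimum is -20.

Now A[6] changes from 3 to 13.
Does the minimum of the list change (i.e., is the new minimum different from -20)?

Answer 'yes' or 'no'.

Old min = -20
Change: A[6] 3 -> 13
Changed element was NOT the min; min changes only if 13 < -20.
New min = -20; changed? no

Answer: no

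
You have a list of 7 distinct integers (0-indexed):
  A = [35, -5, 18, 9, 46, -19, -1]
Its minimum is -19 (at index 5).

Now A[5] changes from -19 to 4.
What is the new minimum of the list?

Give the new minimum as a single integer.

Old min = -19 (at index 5)
Change: A[5] -19 -> 4
Changed element WAS the min. Need to check: is 4 still <= all others?
  Min of remaining elements: -5
  New min = min(4, -5) = -5

Answer: -5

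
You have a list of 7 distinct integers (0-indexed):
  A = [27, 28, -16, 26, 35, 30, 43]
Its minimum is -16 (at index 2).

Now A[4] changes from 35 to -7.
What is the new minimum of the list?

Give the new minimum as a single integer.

Old min = -16 (at index 2)
Change: A[4] 35 -> -7
Changed element was NOT the old min.
  New min = min(old_min, new_val) = min(-16, -7) = -16

Answer: -16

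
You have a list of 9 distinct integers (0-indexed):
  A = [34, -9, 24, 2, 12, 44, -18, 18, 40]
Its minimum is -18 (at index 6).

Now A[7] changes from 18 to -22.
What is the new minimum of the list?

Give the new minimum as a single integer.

Answer: -22

Derivation:
Old min = -18 (at index 6)
Change: A[7] 18 -> -22
Changed element was NOT the old min.
  New min = min(old_min, new_val) = min(-18, -22) = -22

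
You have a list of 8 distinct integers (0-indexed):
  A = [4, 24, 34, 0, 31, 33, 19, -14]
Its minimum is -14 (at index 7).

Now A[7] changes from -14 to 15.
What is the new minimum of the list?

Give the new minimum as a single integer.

Answer: 0

Derivation:
Old min = -14 (at index 7)
Change: A[7] -14 -> 15
Changed element WAS the min. Need to check: is 15 still <= all others?
  Min of remaining elements: 0
  New min = min(15, 0) = 0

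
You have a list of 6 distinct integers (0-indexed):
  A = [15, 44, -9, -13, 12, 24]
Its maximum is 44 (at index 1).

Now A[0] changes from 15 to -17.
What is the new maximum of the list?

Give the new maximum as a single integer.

Old max = 44 (at index 1)
Change: A[0] 15 -> -17
Changed element was NOT the old max.
  New max = max(old_max, new_val) = max(44, -17) = 44

Answer: 44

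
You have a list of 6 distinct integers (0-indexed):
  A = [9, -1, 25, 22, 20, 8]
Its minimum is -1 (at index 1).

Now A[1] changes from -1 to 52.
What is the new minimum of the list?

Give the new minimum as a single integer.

Answer: 8

Derivation:
Old min = -1 (at index 1)
Change: A[1] -1 -> 52
Changed element WAS the min. Need to check: is 52 still <= all others?
  Min of remaining elements: 8
  New min = min(52, 8) = 8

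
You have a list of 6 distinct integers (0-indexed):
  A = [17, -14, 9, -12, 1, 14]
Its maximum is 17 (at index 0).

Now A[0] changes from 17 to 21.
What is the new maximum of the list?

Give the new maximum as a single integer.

Old max = 17 (at index 0)
Change: A[0] 17 -> 21
Changed element WAS the max -> may need rescan.
  Max of remaining elements: 14
  New max = max(21, 14) = 21

Answer: 21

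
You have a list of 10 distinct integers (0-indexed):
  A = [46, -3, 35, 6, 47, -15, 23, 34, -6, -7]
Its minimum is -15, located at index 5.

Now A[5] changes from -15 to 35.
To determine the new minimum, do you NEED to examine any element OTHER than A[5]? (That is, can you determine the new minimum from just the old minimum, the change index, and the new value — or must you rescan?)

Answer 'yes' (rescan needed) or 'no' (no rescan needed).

Old min = -15 at index 5
Change at index 5: -15 -> 35
Index 5 WAS the min and new value 35 > old min -15. Must rescan other elements to find the new min.
Needs rescan: yes

Answer: yes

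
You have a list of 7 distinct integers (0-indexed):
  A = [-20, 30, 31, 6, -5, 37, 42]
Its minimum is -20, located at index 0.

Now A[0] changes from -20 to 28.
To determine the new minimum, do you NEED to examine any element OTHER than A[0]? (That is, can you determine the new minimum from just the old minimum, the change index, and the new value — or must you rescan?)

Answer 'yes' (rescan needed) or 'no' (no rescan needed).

Answer: yes

Derivation:
Old min = -20 at index 0
Change at index 0: -20 -> 28
Index 0 WAS the min and new value 28 > old min -20. Must rescan other elements to find the new min.
Needs rescan: yes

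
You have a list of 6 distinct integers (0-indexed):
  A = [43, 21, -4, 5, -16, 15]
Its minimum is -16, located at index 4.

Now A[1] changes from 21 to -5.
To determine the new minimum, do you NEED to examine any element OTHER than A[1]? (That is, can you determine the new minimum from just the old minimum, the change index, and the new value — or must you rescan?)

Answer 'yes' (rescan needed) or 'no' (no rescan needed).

Answer: no

Derivation:
Old min = -16 at index 4
Change at index 1: 21 -> -5
Index 1 was NOT the min. New min = min(-16, -5). No rescan of other elements needed.
Needs rescan: no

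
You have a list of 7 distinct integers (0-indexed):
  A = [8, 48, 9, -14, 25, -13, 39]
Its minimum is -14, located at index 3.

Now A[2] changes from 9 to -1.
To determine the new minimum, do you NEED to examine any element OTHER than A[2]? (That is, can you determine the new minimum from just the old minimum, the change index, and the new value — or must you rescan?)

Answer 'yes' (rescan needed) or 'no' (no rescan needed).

Old min = -14 at index 3
Change at index 2: 9 -> -1
Index 2 was NOT the min. New min = min(-14, -1). No rescan of other elements needed.
Needs rescan: no

Answer: no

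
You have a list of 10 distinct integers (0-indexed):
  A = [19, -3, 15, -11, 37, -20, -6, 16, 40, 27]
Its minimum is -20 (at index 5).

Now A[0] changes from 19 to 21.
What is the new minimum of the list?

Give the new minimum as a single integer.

Old min = -20 (at index 5)
Change: A[0] 19 -> 21
Changed element was NOT the old min.
  New min = min(old_min, new_val) = min(-20, 21) = -20

Answer: -20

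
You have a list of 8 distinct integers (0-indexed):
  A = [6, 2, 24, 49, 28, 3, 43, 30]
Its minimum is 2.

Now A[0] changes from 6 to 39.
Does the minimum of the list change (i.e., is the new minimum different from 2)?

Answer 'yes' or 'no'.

Old min = 2
Change: A[0] 6 -> 39
Changed element was NOT the min; min changes only if 39 < 2.
New min = 2; changed? no

Answer: no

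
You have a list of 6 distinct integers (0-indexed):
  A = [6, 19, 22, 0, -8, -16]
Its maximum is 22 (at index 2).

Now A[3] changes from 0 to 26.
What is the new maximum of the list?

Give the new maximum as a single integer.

Old max = 22 (at index 2)
Change: A[3] 0 -> 26
Changed element was NOT the old max.
  New max = max(old_max, new_val) = max(22, 26) = 26

Answer: 26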